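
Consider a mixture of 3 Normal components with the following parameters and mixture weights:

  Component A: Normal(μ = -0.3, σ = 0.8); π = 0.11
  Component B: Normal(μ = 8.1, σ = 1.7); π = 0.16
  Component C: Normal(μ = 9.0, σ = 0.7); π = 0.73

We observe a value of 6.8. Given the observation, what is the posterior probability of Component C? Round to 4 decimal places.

0.0961

Posterior ∝ prior × likelihood, so P(k | x) ∝ w_k f_k(x); normalise over all components.
Normal densities:
  L_A = 3.92719e-18
  L_B = 0.175178
  L_C = 0.00408253
Unnormalised posteriors:
  w_A·L_A = 0.11 × 3.92719e-18 = 4.31991e-19
  w_B·L_B = 0.16 × 0.175178 = 0.0280284
  w_C·L_C = 0.73 × 0.00408253 = 0.00298024
Normaliser: 4.31991e-19 + 0.0280284 + 0.00298024 = 0.0310087
Responsibility of Component C: 0.00298024 / 0.0310087 ≈ 0.0961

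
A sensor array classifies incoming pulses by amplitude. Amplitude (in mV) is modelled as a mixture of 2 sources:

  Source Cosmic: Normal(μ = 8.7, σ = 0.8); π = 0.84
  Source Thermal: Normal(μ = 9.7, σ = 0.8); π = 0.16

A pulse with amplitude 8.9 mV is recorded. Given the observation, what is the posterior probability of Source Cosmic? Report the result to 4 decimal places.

Apply Bayes' rule: the posterior for each component is proportional to its prior times its likelihood at x.
Normal densities:
  f_Cosmic = 0.483335
  f_Thermal = 0.302463
Multiply by the mixture weights:
  P(Z=Cosmic)·f_Cosmic = 0.84 × 0.483335 = 0.406002
  P(Z=Thermal)·f_Thermal = 0.16 × 0.302463 = 0.0483941
Denominator: 0.406002 + 0.0483941 = 0.454396
Responsibility of Source Cosmic: 0.406002 / 0.454396 ≈ 0.8935

0.8935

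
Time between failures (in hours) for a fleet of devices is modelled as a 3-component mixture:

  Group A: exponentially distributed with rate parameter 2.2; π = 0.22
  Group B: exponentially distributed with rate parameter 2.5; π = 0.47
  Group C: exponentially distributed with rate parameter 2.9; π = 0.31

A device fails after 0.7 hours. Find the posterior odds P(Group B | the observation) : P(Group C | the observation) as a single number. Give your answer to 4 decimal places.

Only the two components matter; the odds are (π_i f_i(x)) / (π_j f_j(x)).
Evaluate each component's likelihood at the observed value:
  p_A = 2.2·e^(−2.2·0.7) = 2.2·e^(−1.5400) = 0.471638
  p_B = 2.5·e^(−2.5·0.7) = 2.5·e^(−1.7500) = 0.434435
  p_C = 2.9·e^(−2.9·0.7) = 2.9·e^(−2.0300) = 0.380873
Posterior odds = (π_B·p_B) / (π_C·p_C) = (0.47·0.434435) / (0.31·0.380873) = 0.204184 / 0.118071 ≈ 1.7293

1.7293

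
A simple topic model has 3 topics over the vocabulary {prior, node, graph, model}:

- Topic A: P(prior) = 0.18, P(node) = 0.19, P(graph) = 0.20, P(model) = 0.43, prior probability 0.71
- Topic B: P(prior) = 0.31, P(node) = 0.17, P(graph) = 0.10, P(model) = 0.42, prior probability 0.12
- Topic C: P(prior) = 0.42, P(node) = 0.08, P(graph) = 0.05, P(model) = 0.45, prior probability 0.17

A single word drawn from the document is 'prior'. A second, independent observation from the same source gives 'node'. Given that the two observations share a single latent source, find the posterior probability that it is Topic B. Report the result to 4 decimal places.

The responsibility of component k is π_k f_k(x) divided by Σ_j π_j f_j(x).
Since both observations come from the same component, the likelihood for component k is f_k(x₁)·f_k(x₂).
  L_A = [P(prior | comp) = 0.18] × [0.19] = 0.0342
  L_B = [P(prior | comp) = 0.31] × [0.17] = 0.0527
  L_C = [P(prior | comp) = 0.42] × [0.08] = 0.0336
Multiply by the mixture weights:
  π_A·L_A = 0.71 × 0.0342 = 0.024282
  π_B·L_B = 0.12 × 0.0527 = 0.006324
  π_C·L_C = 0.17 × 0.0336 = 0.005712
Denominator: 0.024282 + 0.006324 + 0.005712 = 0.036318
P(Topic B | x₁,x₂) ≈ 0.1741

0.1741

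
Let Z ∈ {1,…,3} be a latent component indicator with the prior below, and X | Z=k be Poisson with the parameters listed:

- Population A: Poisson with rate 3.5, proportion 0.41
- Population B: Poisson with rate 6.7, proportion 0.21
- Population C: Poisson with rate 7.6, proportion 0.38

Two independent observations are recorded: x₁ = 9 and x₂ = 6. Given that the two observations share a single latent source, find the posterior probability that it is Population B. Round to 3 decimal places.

P(component k | x) = π_k·f_k(x) / marginal(x), where marginal(x) = Σ_j π_j·f_j(x).
Since both observations come from the same component, the likelihood for component k is f_k(x₁)·f_k(x₂).
  p_A = [0.00655871] × [0.0770983] = 0.000505666
  p_B = [0.0922863] × [0.154648] = 0.0142719
  p_C = [0.11666] × [0.13394] = 0.0156254
Multiply by the mixture weights:
  π_A·p_A = 0.41 × 0.000505666 = 0.000207323
  π_B·p_B = 0.21 × 0.0142719 = 0.00299709
  π_C·p_C = 0.38 × 0.0156254 = 0.00593767
Sum: 0.000207323 + 0.00299709 + 0.00593767 = 0.00914208
P(Population B | x₁, x₂) = 0.00299709 / 0.00914208 ≈ 0.328

0.328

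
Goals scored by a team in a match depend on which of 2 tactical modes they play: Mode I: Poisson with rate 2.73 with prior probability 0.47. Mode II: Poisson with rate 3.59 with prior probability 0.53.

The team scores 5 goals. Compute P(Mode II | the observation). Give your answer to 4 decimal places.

0.6524

Posterior ∝ prior × likelihood, so P(k | x) ∝ π_k f_k(x); normalise over all components.
Component likelihoods at x = 5 goals:
  L_I = e^(−2.73)·2.73^5/5! = 0.0824153
  L_II = e^(−3.59)·3.59^5/5! = 0.137143
Weight by the priors:
  π_I·L_I = 0.47 × 0.0824153 = 0.0387352
  π_II·L_II = 0.53 × 0.137143 = 0.0726858
Sum: 0.0387352 + 0.0726858 = 0.111421
P(Mode II | the observation) = 0.0726858 / 0.111421 ≈ 0.6524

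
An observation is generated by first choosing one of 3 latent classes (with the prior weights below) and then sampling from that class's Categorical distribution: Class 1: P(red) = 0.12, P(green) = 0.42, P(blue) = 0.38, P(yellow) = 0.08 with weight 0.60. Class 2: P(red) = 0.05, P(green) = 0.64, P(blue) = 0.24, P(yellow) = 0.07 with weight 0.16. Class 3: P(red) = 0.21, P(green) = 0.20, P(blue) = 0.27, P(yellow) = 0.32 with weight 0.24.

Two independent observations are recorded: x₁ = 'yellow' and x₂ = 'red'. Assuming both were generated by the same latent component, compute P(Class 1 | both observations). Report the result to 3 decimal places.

By Bayes' theorem, P(k | x) = P(Z=k) f_k(x) / Σ_j P(Z=j) f_j(x).
Since both observations come from the same component, the likelihood for component k is f_k(x₁)·f_k(x₂).
  p_1 = [P(yellow | comp) = 0.08] × [0.12] = 0.0096
  p_2 = [P(yellow | comp) = 0.07] × [0.05] = 0.0035
  p_3 = [P(yellow | comp) = 0.32] × [0.21] = 0.0672
Unnormalised posteriors:
  P(Z=1)·p_1 = 0.60 × 0.0096 = 0.00576
  P(Z=2)·p_2 = 0.16 × 0.0035 = 0.00056
  P(Z=3)·p_3 = 0.24 × 0.0672 = 0.016128
Normaliser: 0.00576 + 0.00056 + 0.016128 = 0.022448
So the posterior for Class 1 is 0.00576 / 0.022448 ≈ 0.257.

0.257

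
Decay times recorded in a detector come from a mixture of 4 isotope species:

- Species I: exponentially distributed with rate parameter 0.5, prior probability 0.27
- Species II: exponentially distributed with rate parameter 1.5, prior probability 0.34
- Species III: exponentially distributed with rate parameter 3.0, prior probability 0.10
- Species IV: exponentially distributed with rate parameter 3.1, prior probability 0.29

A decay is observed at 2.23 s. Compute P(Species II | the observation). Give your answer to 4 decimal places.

By Bayes' theorem, P(k | x) = π_k f_k(x) / Σ_j π_j f_j(x).
Evaluate each component's likelihood at the observed value:
  L_I = 0.163958
  L_II = 0.0528903
  L_III = 0.00372985
  L_IV = 0.00308378
Weight by the priors:
  π_I·L_I = 0.27 × 0.163958 = 0.0442686
  π_II·L_II = 0.34 × 0.0528903 = 0.0179827
  π_III·L_III = 0.10 × 0.00372985 = 0.000372985
  π_IV·L_IV = 0.29 × 0.00308378 = 0.000894297
Denominator: 0.0442686 + 0.0179827 + 0.000372985 + 0.000894297 = 0.0635186
So the posterior for Species II is 0.0179827 / 0.0635186 ≈ 0.2831.

0.2831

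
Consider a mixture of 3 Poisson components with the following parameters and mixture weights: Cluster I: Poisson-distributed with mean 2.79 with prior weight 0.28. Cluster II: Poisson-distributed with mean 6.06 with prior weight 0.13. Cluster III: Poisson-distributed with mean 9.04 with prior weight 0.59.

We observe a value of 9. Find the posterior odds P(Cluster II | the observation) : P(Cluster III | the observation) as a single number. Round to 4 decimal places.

Only the two components matter; the odds are (π_i f_i(x)) / (π_j f_j(x)).
Component likelihoods at x = 9:
  p_I = e^(−2.79)·2.79^9/9! = 0.00173378
  p_II = e^(−6.06)·6.06^9/9! = 0.0709032
  p_III = e^(−9.04)·9.04^9/9! = 0.131744
0.00921742 / 0.0777289 ≈ 0.1186

0.1186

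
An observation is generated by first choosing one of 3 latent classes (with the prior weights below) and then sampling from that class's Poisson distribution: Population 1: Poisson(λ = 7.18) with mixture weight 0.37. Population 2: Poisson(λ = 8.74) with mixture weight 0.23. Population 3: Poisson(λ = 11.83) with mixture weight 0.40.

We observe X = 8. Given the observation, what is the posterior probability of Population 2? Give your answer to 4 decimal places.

0.2874

The responsibility of component k is π_k f_k(x) divided by Σ_j π_j f_j(x).
Evaluate each component's likelihood at the observed value:
  p_1 = e^(−7.18)·7.18^8/8! = 0.133426
  p_2 = e^(−8.74)·8.74^8/8! = 0.135157
  p_3 = e^(−11.83)·11.83^8/8! = 0.0692873
Prior × likelihood for each component:
  π_1·p_1 = 0.37 × 0.133426 = 0.0493676
  π_2·p_2 = 0.23 × 0.135157 = 0.031086
  π_3·p_3 = 0.40 × 0.0692873 = 0.0277149
Marginal: 0.0493676 + 0.031086 + 0.0277149 = 0.108169
Responsibility of Population 2: 0.031086 / 0.108169 ≈ 0.2874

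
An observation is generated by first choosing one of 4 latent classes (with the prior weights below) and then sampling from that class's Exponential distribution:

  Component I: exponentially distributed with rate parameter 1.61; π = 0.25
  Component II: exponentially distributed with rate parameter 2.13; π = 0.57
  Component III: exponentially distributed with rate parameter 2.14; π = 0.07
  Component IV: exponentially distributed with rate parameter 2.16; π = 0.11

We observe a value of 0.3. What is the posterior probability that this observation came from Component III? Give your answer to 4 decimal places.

Posterior ∝ prior × likelihood, so P(k | x) ∝ π_k f_k(x); normalise over all components.
Evaluate each component's likelihood at the observed value:
  L_I = 0.993257
  L_II = 1.12426
  L_III = 1.12615
  L_IV = 1.12988
Unnormalised posteriors:
  π_I·L_I = 0.25 × 0.993257 = 0.248314
  π_II·L_II = 0.57 × 1.12426 = 0.640826
  π_III·L_III = 0.07 × 1.12615 = 0.0788306
  π_IV·L_IV = 0.11 × 1.12988 = 0.124286
Denominator: 0.248314 + 0.640826 + 0.0788306 + 0.124286 = 1.09226
P(Component III | 0.3) ≈ 0.0722

0.0722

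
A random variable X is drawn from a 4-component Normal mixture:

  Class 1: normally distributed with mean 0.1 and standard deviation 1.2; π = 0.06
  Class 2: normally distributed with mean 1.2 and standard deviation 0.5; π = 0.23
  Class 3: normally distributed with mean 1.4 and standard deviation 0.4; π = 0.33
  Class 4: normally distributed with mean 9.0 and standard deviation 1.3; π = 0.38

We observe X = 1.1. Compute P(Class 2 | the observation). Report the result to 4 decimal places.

P(component k | x) = π_k·f_k(x) / marginal(x), where marginal(x) = Σ_j π_j·f_j(x).
Evaluate each component's likelihood at the observed value:
  p_1 = (1/(1.2·√(2π)))·exp(−(1.1−0.1)²/(2·1.2²)) = 0.332452·exp(-0.34722) = 0.234927
  p_2 = (1/(0.5·√(2π)))·exp(−(1.1−1.2)²/(2·0.5²)) = 0.797885·exp(-0.02000) = 0.782085
  p_3 = (1/(0.4·√(2π)))·exp(−(1.1−1.4)²/(2·0.4²)) = 0.997356·exp(-0.28125) = 0.752844
  p_4 = (1/(1.3·√(2π)))·exp(−(1.1−9.0)²/(2·1.3²)) = 0.306879·exp(-18.46450) = 2.93723e-09
Prior × likelihood for each component:
  π_1·p_1 = 0.06 × 0.234927 = 0.0140956
  π_2·p_2 = 0.23 × 0.782085 = 0.17988
  π_3·p_3 = 0.33 × 0.752844 = 0.248438
  π_4·p_4 = 0.38 × 2.93723e-09 = 1.11615e-09
Evidence: 0.0140956 + 0.17988 + 0.248438 + 1.11615e-09 = 0.442414
P(Class 2 | the observation) ≈ 0.4066

0.4066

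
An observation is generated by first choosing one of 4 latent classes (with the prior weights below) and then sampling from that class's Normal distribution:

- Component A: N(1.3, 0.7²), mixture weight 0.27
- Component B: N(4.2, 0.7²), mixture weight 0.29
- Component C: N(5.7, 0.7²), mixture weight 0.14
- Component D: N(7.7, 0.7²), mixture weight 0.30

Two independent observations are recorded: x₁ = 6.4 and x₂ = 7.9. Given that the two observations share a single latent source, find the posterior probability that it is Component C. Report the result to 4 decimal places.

By Bayes' theorem, P(k | x) = π_k f_k(x) / Σ_j π_j f_j(x).
Since both observations come from the same component, the likelihood for component k is f_k(x₁)·f_k(x₂).
  p_A = [(1/(0.7·√(2π)))·exp(−(6.4−1.3)²/(2·0.7²)) = 0.569918·exp(-26.54082) = 1.69544e-12] × [2.83052e-20] = 4.79896e-32
  p_B = [(1/(0.7·√(2π)))·exp(−(6.4−4.2)²/(2·0.7²)) = 0.569918·exp(-4.93878) = 0.00408253] × [4.88634e-07] = 1.99486e-09
  p_C = [(1/(0.7·√(2π)))·exp(−(6.4−5.7)²/(2·0.7²)) = 0.569918·exp(-0.50000) = 0.345672] × [0.00408253] = 0.00141122
  p_D = [(1/(0.7·√(2π)))·exp(−(6.4−7.7)²/(2·0.7²)) = 0.569918·exp(-1.72449) = 0.101596] × [0.547124] = 0.0555855
Multiply by the mixture weights:
  π_A·p_A = 0.27 × 4.79896e-32 = 1.29572e-32
  π_B·p_B = 0.29 × 1.99486e-09 = 5.7851e-10
  π_C·p_C = 0.14 × 0.00141122 = 0.00019757
  π_D·p_D = 0.30 × 0.0555855 = 0.0166756
Marginal: 1.29572e-32 + 5.7851e-10 + 0.00019757 + 0.0166756 = 0.0168732
So the posterior for Component C is 0.00019757 / 0.0168732 ≈ 0.0117.

0.0117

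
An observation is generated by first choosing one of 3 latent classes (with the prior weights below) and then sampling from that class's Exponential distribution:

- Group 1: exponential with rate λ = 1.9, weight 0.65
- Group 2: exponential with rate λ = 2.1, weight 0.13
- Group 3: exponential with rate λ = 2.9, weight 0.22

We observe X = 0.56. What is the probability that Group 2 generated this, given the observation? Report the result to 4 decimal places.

0.1324

P(component k | x) = π_k·f_k(x) / marginal(x), where marginal(x) = Σ_j π_j·f_j(x).
Evaluate each component's likelihood at the observed value:
  L_1 = 1.9·e^(−1.9·0.56) = 1.9·e^(−1.0640) = 0.655638
  L_2 = 2.1·e^(−2.1·0.56) = 2.1·e^(−1.1760) = 0.647872
  L_3 = 2.9·e^(−2.9·0.56) = 2.9·e^(−1.6240) = 0.571615
Unnormalised posteriors:
  π_1·L_1 = 0.65 × 0.655638 = 0.426165
  π_2·L_2 = 0.13 × 0.647872 = 0.0842233
  π_3·L_3 = 0.22 × 0.571615 = 0.125755
Evidence: 0.426165 + 0.0842233 + 0.125755 = 0.636144
So the posterior for Group 2 is 0.0842233 / 0.636144 ≈ 0.1324.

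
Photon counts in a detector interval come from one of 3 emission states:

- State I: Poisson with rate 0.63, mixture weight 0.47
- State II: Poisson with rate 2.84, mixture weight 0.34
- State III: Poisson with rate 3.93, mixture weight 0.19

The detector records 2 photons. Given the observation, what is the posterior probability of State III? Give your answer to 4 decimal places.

0.1817

Posterior ∝ prior × likelihood, so P(k | x) ∝ π_k f_k(x); normalise over all components.
Poisson probabilities:
  f_I = 0.105693
  f_II = 0.235619
  f_III = 0.151697
Unnormalised posteriors:
  π_I·f_I = 0.47 × 0.105693 = 0.0496756
  π_II·f_II = 0.34 × 0.235619 = 0.0801105
  π_III·f_III = 0.19 × 0.151697 = 0.0288225
Denominator: 0.0496756 + 0.0801105 + 0.0288225 = 0.158609
P(State III | data) ≈ 0.1817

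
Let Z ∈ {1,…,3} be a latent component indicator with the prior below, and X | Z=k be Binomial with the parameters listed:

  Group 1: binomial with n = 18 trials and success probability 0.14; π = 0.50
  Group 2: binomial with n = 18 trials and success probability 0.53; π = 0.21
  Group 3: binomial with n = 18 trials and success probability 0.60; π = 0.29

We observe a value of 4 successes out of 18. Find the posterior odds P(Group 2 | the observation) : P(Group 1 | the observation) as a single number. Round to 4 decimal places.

0.0183

Posterior odds = (P(Z=i) f_i(x)) / (P(Z=j) f_j(x)); the normalising sum cancels.
Component likelihoods at x = 4 successes out of 18:
  p_1 = 0.142302
  p_2 = 0.00619719
  p_3 = 0.00106455
Odds = (0.21/0.50) × (0.00619719/0.142302) = 0.42 × 0.0435495 ≈ 0.0183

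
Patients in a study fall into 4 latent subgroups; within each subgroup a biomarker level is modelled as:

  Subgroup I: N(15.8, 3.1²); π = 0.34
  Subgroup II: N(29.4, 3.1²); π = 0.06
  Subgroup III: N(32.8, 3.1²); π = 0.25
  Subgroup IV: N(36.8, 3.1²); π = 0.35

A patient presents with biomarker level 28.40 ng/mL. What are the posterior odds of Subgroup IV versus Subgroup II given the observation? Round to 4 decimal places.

0.1564

Since P(k|x) ∝ w_k f_k(x), the posterior odds are w_i f_i(x) / (w_j f_j(x)).
Normal densities:
  f_I = 3.32823e-05
  f_II = 0.122167
  f_III = 0.0469992
  f_IV = 0.00327474
Posterior odds = (w_IV·f_IV) / (w_II·f_II) = (0.35·0.00327474) / (0.06·0.122167) = 0.00114616 / 0.00732999 ≈ 0.1564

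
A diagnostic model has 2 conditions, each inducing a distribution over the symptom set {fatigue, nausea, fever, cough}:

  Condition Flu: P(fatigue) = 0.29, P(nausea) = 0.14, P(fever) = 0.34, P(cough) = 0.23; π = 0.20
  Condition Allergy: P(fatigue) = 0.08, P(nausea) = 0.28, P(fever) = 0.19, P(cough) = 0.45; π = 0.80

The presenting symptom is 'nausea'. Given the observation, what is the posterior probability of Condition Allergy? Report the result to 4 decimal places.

The responsibility of component k is w_k f_k(x) divided by Σ_j w_j f_j(x).
Component likelihoods at x = 'nausea':
  f_Flu = 0.14
  f_Allergy = 0.28
Prior × likelihood for each component:
  w_Flu·f_Flu = 0.20 × 0.14 = 0.028
  w_Allergy·f_Allergy = 0.80 × 0.28 = 0.224
Sum: 0.028 + 0.224 = 0.252
So the posterior for Condition Allergy is 0.224 / 0.252 ≈ 0.8889.

0.8889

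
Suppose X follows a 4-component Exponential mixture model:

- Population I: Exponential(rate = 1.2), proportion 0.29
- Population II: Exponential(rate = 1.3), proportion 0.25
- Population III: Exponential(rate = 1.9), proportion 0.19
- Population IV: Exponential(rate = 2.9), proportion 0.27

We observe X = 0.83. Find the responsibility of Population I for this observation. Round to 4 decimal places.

The responsibility of component k is π_k f_k(x) divided by Σ_j π_j f_j(x).
Component likelihoods at x = 0.83:
  L_I = 0.443225
  L_II = 0.441916
  L_III = 0.392529
  L_IV = 0.261247
Multiply by the mixture weights:
  π_I·L_I = 0.29 × 0.443225 = 0.128535
  π_II·L_II = 0.25 × 0.441916 = 0.110479
  π_III·L_III = 0.19 × 0.392529 = 0.0745804
  π_IV·L_IV = 0.27 × 0.261247 = 0.0705367
Sum: 0.128535 + 0.110479 + 0.0745804 + 0.0705367 = 0.384131
P(Population I | 0.83) = 0.128535 / 0.384131 ≈ 0.3346

0.3346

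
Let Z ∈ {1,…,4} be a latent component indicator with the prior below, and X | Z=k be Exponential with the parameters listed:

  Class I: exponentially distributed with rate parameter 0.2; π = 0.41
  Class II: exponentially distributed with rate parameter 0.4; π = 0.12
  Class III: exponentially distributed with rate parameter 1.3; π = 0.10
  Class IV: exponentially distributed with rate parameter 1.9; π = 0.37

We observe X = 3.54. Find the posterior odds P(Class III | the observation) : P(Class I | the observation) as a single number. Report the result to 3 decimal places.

0.032

The posterior odds equal the prior odds times the likelihood ratio: (w_i/w_j)·(f_i(x)/f_j(x)).
Exponential densities:
  f_I = 0.2·e^(−0.2·3.54) = 0.2·e^(−0.7080) = 0.0985257
  f_II = 0.4·e^(−0.4·3.54) = 0.4·e^(−1.4160) = 0.0970731
  f_III = 1.3·e^(−1.3·3.54) = 1.3·e^(−4.6020) = 0.0130413
  f_IV = 1.9·e^(−1.9·3.54) = 1.9·e^(−6.7260) = 0.00227871
0.00130413 / 0.0403955 ≈ 0.032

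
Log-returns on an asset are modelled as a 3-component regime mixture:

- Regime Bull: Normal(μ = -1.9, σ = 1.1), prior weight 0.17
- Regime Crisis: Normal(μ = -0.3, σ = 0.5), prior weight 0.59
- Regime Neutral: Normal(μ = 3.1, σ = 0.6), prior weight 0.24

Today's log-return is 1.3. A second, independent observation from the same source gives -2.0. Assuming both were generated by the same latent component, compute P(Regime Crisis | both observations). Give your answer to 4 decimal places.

P(component k | x) = π_k·f_k(x) / marginal(x), where marginal(x) = Σ_j π_j·f_j(x).
Since both observations come from the same component, the likelihood for component k is f_k(x₁)·f_k(x₂).
  L_Bull = [(1/(1.1·√(2π)))·exp(−(1.3−-1.9)²/(2·1.1²)) = 0.362675·exp(-4.23140) = 0.00527038] × [0.361179] = 0.00190355
  L_Crisis = [(1/(0.5·√(2π)))·exp(−(1.3−-0.3)²/(2·0.5²)) = 0.797885·exp(-5.12000) = 0.00476818] × [0.00246444] = 1.17509e-05
  L_Neutral = [(1/(0.6·√(2π)))·exp(−(1.3−3.1)²/(2·0.6²)) = 0.664904·exp(-4.50000) = 0.00738641] × [1.36104e-16] = 1.00532e-18
Weight by the priors:
  π_Bull·L_Bull = 0.17 × 0.00190355 = 0.000323604
  π_Crisis·L_Crisis = 0.59 × 1.17509e-05 = 6.93302e-06
  π_Neutral·L_Neutral = 0.24 × 1.00532e-18 = 2.41277e-19
Denominator: 0.000323604 + 6.93302e-06 + 2.41277e-19 = 0.000330537
P(Regime Crisis | x₁,x₂) = 6.93302e-06 / 0.000330537 ≈ 0.0210

0.0210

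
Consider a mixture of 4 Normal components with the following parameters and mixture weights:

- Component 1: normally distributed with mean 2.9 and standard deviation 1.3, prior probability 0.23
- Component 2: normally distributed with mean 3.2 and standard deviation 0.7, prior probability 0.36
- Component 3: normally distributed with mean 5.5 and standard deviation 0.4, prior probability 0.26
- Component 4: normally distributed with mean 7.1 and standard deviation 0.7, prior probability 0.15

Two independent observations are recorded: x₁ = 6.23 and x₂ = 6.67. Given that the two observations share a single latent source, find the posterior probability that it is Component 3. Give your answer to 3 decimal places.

0.035

The responsibility of component k is π_k f_k(x) divided by Σ_j π_j f_j(x).
Since both observations come from the same component, the likelihood for component k is f_k(x₁)·f_k(x₂).
  f_1 = [0.0115388] × [0.00457887] = 5.28345e-05
  f_2 = [4.86661e-05] × [2.62903e-06] = 1.27944e-10
  f_3 = [0.188631] × [0.0138363] = 0.00260996
  f_4 = [0.263261] × [0.471924] = 0.124239
Weight by the priors:
  π_1·f_1 = 0.23 × 5.28345e-05 = 1.21519e-05
  π_2·f_2 = 0.36 × 1.27944e-10 = 4.606e-11
  π_3·f_3 = 0.26 × 0.00260996 = 0.000678589
  π_4·f_4 = 0.15 × 0.124239 = 0.0186359
Denominator: 1.21519e-05 + 4.606e-11 + 0.000678589 + 0.0186359 = 0.0193266
So the posterior for Component 3 is 0.000678589 / 0.0193266 ≈ 0.035.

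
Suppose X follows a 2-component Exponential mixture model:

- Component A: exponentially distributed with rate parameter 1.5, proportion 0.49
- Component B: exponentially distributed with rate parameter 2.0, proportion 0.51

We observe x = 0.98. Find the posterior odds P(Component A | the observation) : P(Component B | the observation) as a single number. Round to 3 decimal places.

1.176

Since P(k|x) ∝ w_k f_k(x), the posterior odds are w_i f_i(x) / (w_j f_j(x)).
Exponential densities:
  p_A = 1.5·e^(−1.5·0.98) = 1.5·e^(−1.4700) = 0.344888
  p_B = 2.0·e^(−2.0·0.98) = 2.0·e^(−1.9600) = 0.281717
Posterior odds = (w_A·p_A) / (w_B·p_B) = (0.49·0.344888) / (0.51·0.281717) = 0.168995 / 0.143676 ≈ 1.176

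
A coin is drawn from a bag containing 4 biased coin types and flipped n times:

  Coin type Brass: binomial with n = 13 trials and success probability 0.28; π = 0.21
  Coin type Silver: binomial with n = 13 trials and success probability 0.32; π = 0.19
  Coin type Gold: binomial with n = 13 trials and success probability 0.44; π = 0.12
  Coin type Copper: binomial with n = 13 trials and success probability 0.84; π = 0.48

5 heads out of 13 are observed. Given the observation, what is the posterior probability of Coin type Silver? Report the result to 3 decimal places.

Apply Bayes' rule: the posterior for each component is proportional to its prior times its likelihood at x.
Binomial probabilities:
  p_Brass = 0.159966
  p_Silver = 0.197424
  p_Gold = 0.20528
  p_Copper = 0.000231172
Prior × likelihood for each component:
  P(Z=Brass)·p_Brass = 0.21 × 0.159966 = 0.0335929
  P(Z=Silver)·p_Silver = 0.19 × 0.197424 = 0.0375105
  P(Z=Gold)·p_Gold = 0.12 × 0.20528 = 0.0246336
  P(Z=Copper)·p_Copper = 0.48 × 0.000231172 = 0.000110962
Marginal: 0.0335929 + 0.0375105 + 0.0246336 + 0.000110962 = 0.095848
P(Coin type Silver | x) ≈ 0.391

0.391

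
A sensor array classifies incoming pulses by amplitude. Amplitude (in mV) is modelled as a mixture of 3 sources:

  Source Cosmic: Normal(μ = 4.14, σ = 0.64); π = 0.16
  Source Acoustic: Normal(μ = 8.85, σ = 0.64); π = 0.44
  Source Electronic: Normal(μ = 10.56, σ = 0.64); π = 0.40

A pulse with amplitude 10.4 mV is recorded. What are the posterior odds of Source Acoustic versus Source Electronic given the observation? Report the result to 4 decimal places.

Posterior odds = (π_i f_i(x)) / (π_j f_j(x)); the normalising sum cancels.
Component likelihoods at x = 10.4 mV:
  f_Cosmic = 1.04625e-21
  f_Acoustic = 0.0331938
  f_Electronic = 0.604169
0.0146053 / 0.241668 ≈ 0.0604

0.0604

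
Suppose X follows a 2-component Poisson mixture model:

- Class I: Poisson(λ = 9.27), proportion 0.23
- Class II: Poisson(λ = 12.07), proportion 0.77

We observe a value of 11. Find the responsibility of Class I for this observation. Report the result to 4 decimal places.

P(component k | x) = w_k·f_k(x) / marginal(x), where marginal(x) = Σ_j w_j·f_j(x).
Poisson probabilities:
  f_I = 0.102521
  f_II = 0.113682
Prior × likelihood for each component:
  w_I·f_I = 0.23 × 0.102521 = 0.0235798
  w_II·f_II = 0.77 × 0.113682 = 0.0875348
Sum: 0.0235798 + 0.0875348 = 0.111115
P(Class I | the observation) ≈ 0.2122

0.2122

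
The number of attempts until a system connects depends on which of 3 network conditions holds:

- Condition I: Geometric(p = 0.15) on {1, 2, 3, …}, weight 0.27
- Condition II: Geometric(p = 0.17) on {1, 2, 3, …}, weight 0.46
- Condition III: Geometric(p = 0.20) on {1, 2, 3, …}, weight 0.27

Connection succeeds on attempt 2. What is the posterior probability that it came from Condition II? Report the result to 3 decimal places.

0.455

Apply Bayes' rule: the posterior for each component is proportional to its prior times its likelihood at x.
Component likelihoods at x = 2:
  p_I = 0.1275
  p_II = 0.1411
  p_III = 0.16
Prior × likelihood for each component:
  w_I·p_I = 0.27 × 0.1275 = 0.034425
  w_II·p_II = 0.46 × 0.1411 = 0.064906
  w_III·p_III = 0.27 × 0.16 = 0.0432
Evidence: 0.034425 + 0.064906 + 0.0432 = 0.142531
P(Condition II | x) = 0.064906 / 0.142531 ≈ 0.455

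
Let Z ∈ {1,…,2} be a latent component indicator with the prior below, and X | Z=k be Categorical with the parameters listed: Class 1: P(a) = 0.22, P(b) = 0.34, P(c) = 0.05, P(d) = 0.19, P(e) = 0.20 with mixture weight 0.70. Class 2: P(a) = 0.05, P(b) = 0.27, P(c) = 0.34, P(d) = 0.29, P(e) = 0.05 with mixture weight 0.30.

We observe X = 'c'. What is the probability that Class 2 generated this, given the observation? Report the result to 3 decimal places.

Posterior ∝ prior × likelihood, so P(k | x) ∝ w_k f_k(x); normalise over all components.
Component likelihoods at x = 'c':
  p_1 = 0.05
  p_2 = 0.34
Unnormalised posteriors:
  w_1·p_1 = 0.70 × 0.05 = 0.035
  w_2·p_2 = 0.30 × 0.34 = 0.102
Denominator: 0.035 + 0.102 = 0.137
P(Class 2 | 'c') ≈ 0.745

0.745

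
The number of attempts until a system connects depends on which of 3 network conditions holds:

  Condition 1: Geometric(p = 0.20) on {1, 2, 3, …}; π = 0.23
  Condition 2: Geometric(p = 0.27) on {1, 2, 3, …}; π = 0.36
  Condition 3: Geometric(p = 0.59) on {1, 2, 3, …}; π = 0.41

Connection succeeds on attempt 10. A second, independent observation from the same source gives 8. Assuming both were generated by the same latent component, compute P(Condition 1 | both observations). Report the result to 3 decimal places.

0.603

P(component k | x) = π_k·f_k(x) / marginal(x), where marginal(x) = Σ_j π_j·f_j(x).
Since both observations come from the same component, the likelihood for component k is f_k(x₁)·f_k(x₂).
  L_1 = [0.0268435] × [0.041943] = 0.0011259
  L_2 = [0.0158953] × [0.029828] = 0.000474125
  L_3 = [0.000193155] × [0.00114905] = 2.21945e-07
Weight by the priors:
  π_1·L_1 = 0.23 × 0.0011259 = 0.000258957
  π_2·L_2 = 0.36 × 0.000474125 = 0.000170685
  π_3·L_3 = 0.41 × 2.21945e-07 = 9.09975e-08
Denominator: 0.000258957 + 0.000170685 + 9.09975e-08 = 0.000429733
Responsibility of Condition 1: 0.000258957 / 0.000429733 ≈ 0.603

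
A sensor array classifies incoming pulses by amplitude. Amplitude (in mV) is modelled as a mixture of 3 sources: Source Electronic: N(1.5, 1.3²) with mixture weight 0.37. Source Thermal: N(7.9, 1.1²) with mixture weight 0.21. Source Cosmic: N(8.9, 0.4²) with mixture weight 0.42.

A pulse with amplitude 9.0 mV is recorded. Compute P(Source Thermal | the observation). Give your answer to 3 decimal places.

0.102

Posterior ∝ prior × likelihood, so P(k | x) ∝ π_k f_k(x); normalise over all components.
Evaluate each component's likelihood at the observed value:
  f_Electronic = (1/(1.3·√(2π)))·exp(−(9.0−1.5)²/(2·1.3²)) = 0.306879·exp(-16.64201) = 1.81733e-08
  f_Thermal = (1/(1.1·√(2π)))·exp(−(9.0−7.9)²/(2·1.1²)) = 0.362675·exp(-0.50000) = 0.219973
  f_Cosmic = (1/(0.4·√(2π)))·exp(−(9.0−8.9)²/(2·0.4²)) = 0.997356·exp(-0.03125) = 0.96667
Prior × likelihood for each component:
  π_Electronic·f_Electronic = 0.37 × 1.81733e-08 = 6.72411e-09
  π_Thermal·f_Thermal = 0.21 × 0.219973 = 0.0461944
  π_Cosmic·f_Cosmic = 0.42 × 0.96667 = 0.406002
Marginal: 6.72411e-09 + 0.0461944 + 0.406002 = 0.452196
So the posterior for Source Thermal is 0.0461944 / 0.452196 ≈ 0.102.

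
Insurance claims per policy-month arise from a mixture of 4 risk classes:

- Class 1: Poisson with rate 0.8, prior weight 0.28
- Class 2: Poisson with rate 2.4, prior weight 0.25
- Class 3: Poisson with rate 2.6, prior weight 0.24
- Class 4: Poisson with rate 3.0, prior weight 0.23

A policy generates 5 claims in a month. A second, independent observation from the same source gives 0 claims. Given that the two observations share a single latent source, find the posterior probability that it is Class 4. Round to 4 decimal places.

0.2897

By Bayes' theorem, P(k | x) = π_k f_k(x) / Σ_j π_j f_j(x).
Since both observations come from the same component, the likelihood for component k is f_k(x₁)·f_k(x₂).
  f_1 = [0.00122697] × [0.449329] = 0.000551312
  f_2 = [0.0601961] × [0.090718] = 0.00546087
  f_3 = [0.0735394] × [0.0742736] = 0.00546203
  f_4 = [0.100819] × [0.0497871] = 0.00501947
Prior × likelihood for each component:
  π_1·f_1 = 0.28 × 0.000551312 = 0.000154367
  π_2·f_2 = 0.25 × 0.00546087 = 0.00136522
  π_3·f_3 = 0.24 × 0.00546203 = 0.00131089
  π_4·f_4 = 0.23 × 0.00501947 = 0.00115448
Evidence: 0.000154367 + 0.00136522 + 0.00131089 + 0.00115448 = 0.00398495
P(Class 4 | x₁,x₂) = 0.00115448 / 0.00398495 ≈ 0.2897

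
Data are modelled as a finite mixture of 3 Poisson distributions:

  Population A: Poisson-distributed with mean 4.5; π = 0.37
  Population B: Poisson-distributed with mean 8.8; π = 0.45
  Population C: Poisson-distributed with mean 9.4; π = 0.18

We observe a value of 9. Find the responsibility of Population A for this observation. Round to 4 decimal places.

0.0939

Apply Bayes' rule: the posterior for each component is proportional to its prior times its likelihood at x.
Component likelihoods at x = 9:
  f_A = 0.0231646
  f_B = 0.131459
  f_C = 0.130623
Unnormalised posteriors:
  π_A·f_A = 0.37 × 0.0231646 = 0.00857089
  π_B·f_B = 0.45 × 0.131459 = 0.0591564
  π_C·f_C = 0.18 × 0.130623 = 0.0235121
Normaliser: 0.00857089 + 0.0591564 + 0.0235121 = 0.0912395
So the posterior for Population A is 0.00857089 / 0.0912395 ≈ 0.0939.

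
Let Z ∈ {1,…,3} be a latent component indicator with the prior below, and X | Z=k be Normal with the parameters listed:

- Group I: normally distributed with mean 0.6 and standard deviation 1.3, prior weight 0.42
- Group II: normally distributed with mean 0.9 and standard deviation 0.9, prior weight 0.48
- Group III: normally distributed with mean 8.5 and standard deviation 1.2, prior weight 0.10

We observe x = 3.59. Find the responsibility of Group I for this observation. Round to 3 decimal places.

0.789

The responsibility of component k is P(Z=k) f_k(x) divided by Σ_j P(Z=j) f_j(x).
Evaluate each component's likelihood at the observed value:
  L_I = (1/(1.3·√(2π)))·exp(−(3.59−0.6)²/(2·1.3²)) = 0.306879·exp(-2.64500) = 0.02179
  L_II = (1/(0.9·√(2π)))·exp(−(3.59−0.9)²/(2·0.9²)) = 0.443269·exp(-4.46673) = 0.00509087
  L_III = (1/(1.2·√(2π)))·exp(−(3.59−8.5)²/(2·1.2²)) = 0.332452·exp(-8.37087) = 7.69674e-05
Multiply by the mixture weights:
  P(Z=I)·L_I = 0.42 × 0.02179 = 0.00915181
  P(Z=II)·L_II = 0.48 × 0.00509087 = 0.00244362
  P(Z=III)·L_III = 0.10 × 7.69674e-05 = 7.69674e-06
Marginal: 0.00915181 + 0.00244362 + 7.69674e-06 = 0.0116031
P(Group I | x) ≈ 0.789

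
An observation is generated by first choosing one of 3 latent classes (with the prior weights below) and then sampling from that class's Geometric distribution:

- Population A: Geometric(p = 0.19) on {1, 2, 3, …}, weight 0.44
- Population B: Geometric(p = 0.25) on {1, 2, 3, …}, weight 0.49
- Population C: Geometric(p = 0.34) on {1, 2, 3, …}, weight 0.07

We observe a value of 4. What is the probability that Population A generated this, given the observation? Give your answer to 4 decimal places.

P(component k | x) = π_k·f_k(x) / marginal(x), where marginal(x) = Σ_j π_j·f_j(x).
Geometric probabilities:
  f_A = 0.19·(1−0.19)^3 = 0.19·0.531441 = 0.100974
  f_B = 0.25·(1−0.25)^3 = 0.25·0.421875 = 0.105469
  f_C = 0.34·(1−0.34)^3 = 0.34·0.287496 = 0.0977486
Weight by the priors:
  π_A·f_A = 0.44 × 0.100974 = 0.0444285
  π_B·f_B = 0.49 × 0.105469 = 0.0516797
  π_C·f_C = 0.07 × 0.0977486 = 0.0068424
Sum: 0.0444285 + 0.0516797 + 0.0068424 = 0.102951
P(Population A | data) ≈ 0.4316

0.4316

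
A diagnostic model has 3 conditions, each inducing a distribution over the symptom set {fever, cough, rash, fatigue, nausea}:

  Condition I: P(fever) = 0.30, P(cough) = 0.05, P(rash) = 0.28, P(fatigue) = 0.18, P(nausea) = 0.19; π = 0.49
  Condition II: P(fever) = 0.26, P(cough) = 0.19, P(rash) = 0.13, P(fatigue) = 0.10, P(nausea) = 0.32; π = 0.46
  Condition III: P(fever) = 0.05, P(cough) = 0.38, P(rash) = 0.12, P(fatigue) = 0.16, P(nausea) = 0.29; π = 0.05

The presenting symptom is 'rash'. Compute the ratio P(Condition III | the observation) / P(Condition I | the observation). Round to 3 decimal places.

The posterior odds equal the prior odds times the likelihood ratio: (π_i/π_j)·(f_i(x)/f_j(x)).
Component likelihoods at x = 'rash':
  f_I = P(rash | comp) = 0.28
  f_II = P(rash | comp) = 0.13
  f_III = P(rash | comp) = 0.12
Posterior odds = (π_III·f_III) / (π_I·f_I) = (0.05·0.12) / (0.49·0.28) = 0.006 / 0.1372 ≈ 0.044

0.044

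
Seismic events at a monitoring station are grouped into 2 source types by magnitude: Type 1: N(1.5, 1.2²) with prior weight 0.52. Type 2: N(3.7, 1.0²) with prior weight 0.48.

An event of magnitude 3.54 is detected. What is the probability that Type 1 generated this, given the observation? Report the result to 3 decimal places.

0.177

Apply Bayes' rule: the posterior for each component is proportional to its prior times its likelihood at x.
Normal densities:
  f_1 = (1/(1.2·√(2π)))·exp(−(3.54−1.5)²/(2·1.2²)) = 0.332452·exp(-1.44500) = 0.0783742
  f_2 = (1/(1.0·√(2π)))·exp(−(3.54−3.7)²/(2·1.0²)) = 0.398942·exp(-0.01280) = 0.393868
Prior × likelihood for each component:
  P(Z=1)·f_1 = 0.52 × 0.0783742 = 0.0407546
  P(Z=2)·f_2 = 0.48 × 0.393868 = 0.189057
Denominator: 0.0407546 + 0.189057 = 0.229811
Responsibility of Type 1: 0.0407546 / 0.229811 ≈ 0.177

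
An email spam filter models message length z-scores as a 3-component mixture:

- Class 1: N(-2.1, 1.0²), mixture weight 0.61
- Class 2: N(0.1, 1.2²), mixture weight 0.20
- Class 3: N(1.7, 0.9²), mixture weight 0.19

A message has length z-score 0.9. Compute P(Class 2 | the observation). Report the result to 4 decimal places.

Posterior ∝ prior × likelihood, so P(k | x) ∝ w_k f_k(x); normalise over all components.
Normal densities:
  f_1 = (1/(1.0·√(2π)))·exp(−(0.9−-2.1)²/(2·1.0²)) = 0.398942·exp(-4.50000) = 0.00443185
  f_2 = (1/(1.2·√(2π)))·exp(−(0.9−0.1)²/(2·1.2²)) = 0.332452·exp(-0.22222) = 0.266207
  f_3 = (1/(0.9·√(2π)))·exp(−(0.9−1.7)²/(2·0.9²)) = 0.443269·exp(-0.39506) = 0.298603
Unnormalised posteriors:
  w_1·f_1 = 0.61 × 0.00443185 = 0.00270343
  w_2·f_2 = 0.20 × 0.266207 = 0.0532413
  w_3·f_3 = 0.19 × 0.298603 = 0.0567346
Sum: 0.00270343 + 0.0532413 + 0.0567346 = 0.112679
P(Class 2 | 0.9) = 0.0532413 / 0.112679 ≈ 0.4725

0.4725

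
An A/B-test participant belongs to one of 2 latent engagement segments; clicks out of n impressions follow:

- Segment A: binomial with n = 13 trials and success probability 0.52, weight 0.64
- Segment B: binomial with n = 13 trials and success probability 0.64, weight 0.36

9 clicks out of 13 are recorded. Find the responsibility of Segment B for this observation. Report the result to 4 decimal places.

0.5356

P(component k | x) = w_k·f_k(x) / marginal(x), where marginal(x) = Σ_j w_j·f_j(x).
Binomial probabilities:
  f_A = C(13,9)·0.52^9·0.48^4 = 715·0.00277991·0.0530842 = 0.105512
  f_B = C(13,9)·0.64^9·0.36^4 = 715·0.0180144·0.0167962 = 0.216339
Multiply by the mixture weights:
  w_A·f_A = 0.64 × 0.105512 = 0.0675276
  w_B·f_B = 0.36 × 0.216339 = 0.0778822
Evidence: 0.0675276 + 0.0778822 = 0.14541
P(Segment B | data) ≈ 0.5356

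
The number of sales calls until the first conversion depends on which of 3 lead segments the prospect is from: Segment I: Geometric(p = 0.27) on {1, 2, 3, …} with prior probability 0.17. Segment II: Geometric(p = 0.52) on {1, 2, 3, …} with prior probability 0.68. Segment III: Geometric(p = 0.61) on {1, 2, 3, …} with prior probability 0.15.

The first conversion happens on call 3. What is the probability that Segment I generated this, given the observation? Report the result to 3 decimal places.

0.204

Posterior ∝ prior × likelihood, so P(k | x) ∝ π_k f_k(x); normalise over all components.
Geometric probabilities:
  p_I = 0.143883
  p_II = 0.119808
  p_III = 0.092781
Unnormalised posteriors:
  π_I·p_I = 0.17 × 0.143883 = 0.0244601
  π_II·p_II = 0.68 × 0.119808 = 0.0814694
  π_III·p_III = 0.15 × 0.092781 = 0.0139171
Evidence: 0.0244601 + 0.0814694 + 0.0139171 = 0.119847
P(Segment I | 3) = 0.0244601 / 0.119847 ≈ 0.204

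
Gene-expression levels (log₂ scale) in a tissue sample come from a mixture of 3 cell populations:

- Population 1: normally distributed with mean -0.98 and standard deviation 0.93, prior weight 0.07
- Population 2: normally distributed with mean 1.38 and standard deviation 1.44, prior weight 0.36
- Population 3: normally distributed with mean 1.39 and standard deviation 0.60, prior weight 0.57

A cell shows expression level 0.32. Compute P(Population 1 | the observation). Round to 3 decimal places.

Posterior ∝ prior × likelihood, so P(k | x) ∝ π_k f_k(x); normalise over all components.
Component likelihoods at x = 0.32:
  L_1 = 0.161482
  L_2 = 0.211293
  L_3 = 0.135572
Weight by the priors:
  π_1·L_1 = 0.07 × 0.161482 = 0.0113038
  π_2·L_2 = 0.36 × 0.211293 = 0.0760653
  π_3·L_3 = 0.57 × 0.135572 = 0.0772761
Sum: 0.0113038 + 0.0760653 + 0.0772761 = 0.164645
P(Population 1 | the observation) ≈ 0.069

0.069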